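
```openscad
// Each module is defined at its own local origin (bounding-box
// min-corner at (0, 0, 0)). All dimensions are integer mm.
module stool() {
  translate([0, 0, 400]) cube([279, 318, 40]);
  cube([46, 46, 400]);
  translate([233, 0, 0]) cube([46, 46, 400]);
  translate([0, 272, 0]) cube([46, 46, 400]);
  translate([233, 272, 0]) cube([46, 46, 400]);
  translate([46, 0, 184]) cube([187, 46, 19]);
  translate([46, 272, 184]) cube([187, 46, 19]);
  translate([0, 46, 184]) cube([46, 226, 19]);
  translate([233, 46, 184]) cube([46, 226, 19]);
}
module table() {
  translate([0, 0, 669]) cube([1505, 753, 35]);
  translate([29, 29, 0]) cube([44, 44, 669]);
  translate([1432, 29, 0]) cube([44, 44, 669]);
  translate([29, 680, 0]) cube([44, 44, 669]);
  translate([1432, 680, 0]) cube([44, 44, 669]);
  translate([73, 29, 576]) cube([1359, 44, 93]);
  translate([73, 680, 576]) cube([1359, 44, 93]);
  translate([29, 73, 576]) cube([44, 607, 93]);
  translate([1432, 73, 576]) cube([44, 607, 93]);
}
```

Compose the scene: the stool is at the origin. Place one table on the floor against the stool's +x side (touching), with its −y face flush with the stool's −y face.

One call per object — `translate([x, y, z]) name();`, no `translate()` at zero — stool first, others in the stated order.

stool();
translate([279, 0, 0]) table();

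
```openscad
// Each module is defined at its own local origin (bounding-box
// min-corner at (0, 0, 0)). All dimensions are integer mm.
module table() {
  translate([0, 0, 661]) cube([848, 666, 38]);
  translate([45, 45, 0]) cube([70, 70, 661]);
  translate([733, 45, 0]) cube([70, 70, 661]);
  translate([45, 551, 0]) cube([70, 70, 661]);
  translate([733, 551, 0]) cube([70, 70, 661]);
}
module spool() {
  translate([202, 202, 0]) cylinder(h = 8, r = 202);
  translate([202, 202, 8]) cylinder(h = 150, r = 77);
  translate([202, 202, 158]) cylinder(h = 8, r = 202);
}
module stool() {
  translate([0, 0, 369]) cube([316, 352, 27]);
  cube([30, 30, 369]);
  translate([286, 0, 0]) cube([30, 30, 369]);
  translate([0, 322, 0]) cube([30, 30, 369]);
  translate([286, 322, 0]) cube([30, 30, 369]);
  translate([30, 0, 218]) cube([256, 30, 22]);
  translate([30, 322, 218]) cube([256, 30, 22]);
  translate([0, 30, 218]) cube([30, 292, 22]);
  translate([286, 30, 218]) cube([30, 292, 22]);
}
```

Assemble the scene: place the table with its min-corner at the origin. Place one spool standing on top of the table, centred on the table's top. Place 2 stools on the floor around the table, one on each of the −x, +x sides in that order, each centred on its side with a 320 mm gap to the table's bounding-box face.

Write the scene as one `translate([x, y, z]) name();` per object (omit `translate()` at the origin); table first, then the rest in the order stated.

table();
translate([222, 131, 699]) spool();
translate([-636, 157, 0]) stool();
translate([1168, 157, 0]) stool();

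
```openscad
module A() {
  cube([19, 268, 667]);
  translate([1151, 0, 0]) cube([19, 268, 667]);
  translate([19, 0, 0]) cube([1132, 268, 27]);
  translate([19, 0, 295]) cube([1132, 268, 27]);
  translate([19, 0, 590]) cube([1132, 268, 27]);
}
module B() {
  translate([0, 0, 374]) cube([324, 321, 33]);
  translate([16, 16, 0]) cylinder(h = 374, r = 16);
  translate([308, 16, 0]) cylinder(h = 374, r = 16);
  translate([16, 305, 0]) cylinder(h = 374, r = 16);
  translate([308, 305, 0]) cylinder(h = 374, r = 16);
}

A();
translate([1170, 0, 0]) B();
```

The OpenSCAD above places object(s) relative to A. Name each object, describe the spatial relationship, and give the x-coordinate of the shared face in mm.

The bookshelf's +x face and the stool's −x face are both at x = 1170 mm.

A is a bookshelf. B is a stool. The stool is against the bookshelf's +x side, with their −y faces flush. The x-coordinate of the shared face is 1170 mm.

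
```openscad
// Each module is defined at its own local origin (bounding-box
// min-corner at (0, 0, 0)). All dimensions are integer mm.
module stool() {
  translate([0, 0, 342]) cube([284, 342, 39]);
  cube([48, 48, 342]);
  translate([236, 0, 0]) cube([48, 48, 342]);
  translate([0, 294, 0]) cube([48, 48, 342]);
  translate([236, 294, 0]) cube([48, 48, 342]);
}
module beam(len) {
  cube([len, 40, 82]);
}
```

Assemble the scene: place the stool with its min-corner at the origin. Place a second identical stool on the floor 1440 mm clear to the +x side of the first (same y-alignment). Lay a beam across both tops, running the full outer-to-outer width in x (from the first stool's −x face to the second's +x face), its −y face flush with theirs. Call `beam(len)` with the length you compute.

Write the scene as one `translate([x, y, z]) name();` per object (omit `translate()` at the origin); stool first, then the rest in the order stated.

stool();
translate([1724, 0, 0]) stool();
translate([0, 0, 381]) beam(2008);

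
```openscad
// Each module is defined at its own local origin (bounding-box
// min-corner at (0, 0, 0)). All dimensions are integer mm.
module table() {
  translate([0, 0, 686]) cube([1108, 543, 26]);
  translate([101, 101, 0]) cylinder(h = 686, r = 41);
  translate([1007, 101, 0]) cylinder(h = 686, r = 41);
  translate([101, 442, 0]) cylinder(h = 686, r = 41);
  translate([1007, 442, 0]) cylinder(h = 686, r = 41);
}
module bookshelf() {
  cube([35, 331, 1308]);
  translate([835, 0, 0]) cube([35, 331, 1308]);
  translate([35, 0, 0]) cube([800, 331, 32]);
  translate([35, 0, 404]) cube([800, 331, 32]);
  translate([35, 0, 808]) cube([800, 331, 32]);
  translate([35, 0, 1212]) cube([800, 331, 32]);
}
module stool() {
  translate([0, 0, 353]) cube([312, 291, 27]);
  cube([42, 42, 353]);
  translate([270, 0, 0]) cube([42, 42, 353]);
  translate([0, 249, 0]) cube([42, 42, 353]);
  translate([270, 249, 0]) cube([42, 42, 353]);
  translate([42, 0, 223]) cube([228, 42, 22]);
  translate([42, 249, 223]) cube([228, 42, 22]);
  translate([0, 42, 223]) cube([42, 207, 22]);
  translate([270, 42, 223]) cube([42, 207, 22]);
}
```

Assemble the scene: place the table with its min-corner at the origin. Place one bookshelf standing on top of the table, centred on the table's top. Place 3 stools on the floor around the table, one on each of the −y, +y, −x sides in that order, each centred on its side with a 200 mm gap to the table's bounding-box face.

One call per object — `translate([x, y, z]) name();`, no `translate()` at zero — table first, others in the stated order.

table();
translate([119, 106, 712]) bookshelf();
translate([398, -491, 0]) stool();
translate([398, 743, 0]) stool();
translate([-512, 126, 0]) stool();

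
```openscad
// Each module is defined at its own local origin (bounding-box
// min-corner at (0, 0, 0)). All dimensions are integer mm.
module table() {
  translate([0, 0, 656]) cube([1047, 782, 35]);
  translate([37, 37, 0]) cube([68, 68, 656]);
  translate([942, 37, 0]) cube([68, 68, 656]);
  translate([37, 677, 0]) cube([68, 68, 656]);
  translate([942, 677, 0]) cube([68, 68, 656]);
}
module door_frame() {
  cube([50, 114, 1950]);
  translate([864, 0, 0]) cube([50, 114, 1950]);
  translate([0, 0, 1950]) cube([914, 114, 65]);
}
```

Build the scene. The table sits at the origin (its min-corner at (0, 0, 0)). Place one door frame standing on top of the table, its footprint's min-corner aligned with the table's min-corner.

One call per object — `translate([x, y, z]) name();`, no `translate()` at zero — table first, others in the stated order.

table();
translate([0, 0, 691]) door_frame();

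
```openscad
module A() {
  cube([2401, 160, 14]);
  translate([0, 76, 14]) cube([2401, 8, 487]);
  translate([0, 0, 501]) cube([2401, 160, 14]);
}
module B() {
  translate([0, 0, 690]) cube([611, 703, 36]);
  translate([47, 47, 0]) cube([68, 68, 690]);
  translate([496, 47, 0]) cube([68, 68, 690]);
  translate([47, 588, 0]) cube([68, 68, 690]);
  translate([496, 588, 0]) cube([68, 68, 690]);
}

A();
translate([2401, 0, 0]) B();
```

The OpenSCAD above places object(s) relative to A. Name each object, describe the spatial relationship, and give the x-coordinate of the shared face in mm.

The I-beam's +x face and the table's −x face are both at x = 2401 mm.

A is an I-beam. B is a table. The table is against the I-beam's +x side, with their −y faces flush. The x-coordinate of the shared face is 2401 mm.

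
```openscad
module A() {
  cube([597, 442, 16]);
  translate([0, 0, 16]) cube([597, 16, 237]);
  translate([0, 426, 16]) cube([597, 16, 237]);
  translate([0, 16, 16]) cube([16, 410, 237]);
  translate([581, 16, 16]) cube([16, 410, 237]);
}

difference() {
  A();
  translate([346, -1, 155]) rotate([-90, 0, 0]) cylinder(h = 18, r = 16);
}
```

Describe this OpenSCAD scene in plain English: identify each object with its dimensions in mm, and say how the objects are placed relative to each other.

A is an open-topped rectangular box: outside dimensions 597×442×253 mm, with a uniform wall and base thickness of 16 mm. The base is a full 597×442 slab on the floor; four walls sit on top of the base. The front and back walls (the −y and +y sides) span the full width; the two side walls fit between them.

The open box has a circular hole of radius 16 mm through its front wall, centred at (x = 346, z = 155).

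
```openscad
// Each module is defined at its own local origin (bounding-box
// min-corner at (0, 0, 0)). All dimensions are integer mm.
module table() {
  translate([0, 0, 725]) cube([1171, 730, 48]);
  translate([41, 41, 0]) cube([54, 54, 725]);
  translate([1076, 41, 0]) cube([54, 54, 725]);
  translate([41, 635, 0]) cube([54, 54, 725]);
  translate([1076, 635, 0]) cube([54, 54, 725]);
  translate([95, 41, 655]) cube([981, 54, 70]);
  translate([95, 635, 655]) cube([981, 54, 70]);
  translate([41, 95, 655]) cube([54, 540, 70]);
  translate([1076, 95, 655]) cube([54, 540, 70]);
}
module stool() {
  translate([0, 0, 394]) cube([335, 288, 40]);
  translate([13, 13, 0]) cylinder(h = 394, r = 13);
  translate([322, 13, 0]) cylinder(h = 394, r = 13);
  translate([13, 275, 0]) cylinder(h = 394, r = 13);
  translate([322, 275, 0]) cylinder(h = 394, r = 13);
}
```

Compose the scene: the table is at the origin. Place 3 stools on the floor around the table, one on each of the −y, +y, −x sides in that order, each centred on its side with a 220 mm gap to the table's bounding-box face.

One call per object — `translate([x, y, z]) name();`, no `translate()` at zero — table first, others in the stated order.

table();
translate([418, -508, 0]) stool();
translate([418, 950, 0]) stool();
translate([-555, 221, 0]) stool();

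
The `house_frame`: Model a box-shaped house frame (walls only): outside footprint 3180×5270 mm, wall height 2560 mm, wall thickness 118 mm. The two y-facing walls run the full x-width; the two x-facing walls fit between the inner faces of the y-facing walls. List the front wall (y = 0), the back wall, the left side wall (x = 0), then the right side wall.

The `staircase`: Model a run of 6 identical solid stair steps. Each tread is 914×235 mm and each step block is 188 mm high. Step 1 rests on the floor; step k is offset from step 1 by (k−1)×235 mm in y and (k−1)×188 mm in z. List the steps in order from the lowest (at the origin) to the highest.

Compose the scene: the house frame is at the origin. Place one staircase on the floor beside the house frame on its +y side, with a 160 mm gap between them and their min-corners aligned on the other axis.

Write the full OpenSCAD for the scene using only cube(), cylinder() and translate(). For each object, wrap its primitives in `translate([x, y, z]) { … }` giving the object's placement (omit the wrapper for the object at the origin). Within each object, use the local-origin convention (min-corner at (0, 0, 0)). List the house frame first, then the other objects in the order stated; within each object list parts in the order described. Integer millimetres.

cube([3180, 118, 2560]);
translate([0, 5152, 0]) cube([3180, 118, 2560]);
translate([0, 118, 0]) cube([118, 5034, 2560]);
translate([3062, 118, 0]) cube([118, 5034, 2560]);
translate([0, 5430, 0]) {
  cube([914, 235, 188]);
  translate([0, 235, 188]) cube([914, 235, 188]);
  translate([0, 470, 376]) cube([914, 235, 188]);
  translate([0, 705, 564]) cube([914, 235, 188]);
  translate([0, 940, 752]) cube([914, 235, 188]);
  translate([0, 1175, 940]) cube([914, 235, 188]);
}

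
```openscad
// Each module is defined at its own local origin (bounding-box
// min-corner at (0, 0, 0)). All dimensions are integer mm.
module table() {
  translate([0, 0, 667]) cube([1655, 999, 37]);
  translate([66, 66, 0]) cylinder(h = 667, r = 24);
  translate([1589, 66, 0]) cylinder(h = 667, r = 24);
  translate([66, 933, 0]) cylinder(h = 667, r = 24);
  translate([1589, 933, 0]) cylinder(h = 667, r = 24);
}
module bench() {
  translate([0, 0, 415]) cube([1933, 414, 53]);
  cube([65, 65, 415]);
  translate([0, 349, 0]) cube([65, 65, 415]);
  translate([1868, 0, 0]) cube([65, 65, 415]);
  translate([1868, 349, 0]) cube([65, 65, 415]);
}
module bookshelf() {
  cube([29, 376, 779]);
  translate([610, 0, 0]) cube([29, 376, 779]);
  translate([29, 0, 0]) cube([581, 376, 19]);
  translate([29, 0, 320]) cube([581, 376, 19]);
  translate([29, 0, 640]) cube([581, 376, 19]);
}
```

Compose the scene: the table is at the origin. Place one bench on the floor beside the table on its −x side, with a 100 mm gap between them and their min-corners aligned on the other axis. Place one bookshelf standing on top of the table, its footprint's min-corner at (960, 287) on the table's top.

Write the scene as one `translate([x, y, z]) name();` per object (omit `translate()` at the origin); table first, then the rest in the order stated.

table();
translate([-2033, 0, 0]) bench();
translate([960, 287, 704]) bookshelf();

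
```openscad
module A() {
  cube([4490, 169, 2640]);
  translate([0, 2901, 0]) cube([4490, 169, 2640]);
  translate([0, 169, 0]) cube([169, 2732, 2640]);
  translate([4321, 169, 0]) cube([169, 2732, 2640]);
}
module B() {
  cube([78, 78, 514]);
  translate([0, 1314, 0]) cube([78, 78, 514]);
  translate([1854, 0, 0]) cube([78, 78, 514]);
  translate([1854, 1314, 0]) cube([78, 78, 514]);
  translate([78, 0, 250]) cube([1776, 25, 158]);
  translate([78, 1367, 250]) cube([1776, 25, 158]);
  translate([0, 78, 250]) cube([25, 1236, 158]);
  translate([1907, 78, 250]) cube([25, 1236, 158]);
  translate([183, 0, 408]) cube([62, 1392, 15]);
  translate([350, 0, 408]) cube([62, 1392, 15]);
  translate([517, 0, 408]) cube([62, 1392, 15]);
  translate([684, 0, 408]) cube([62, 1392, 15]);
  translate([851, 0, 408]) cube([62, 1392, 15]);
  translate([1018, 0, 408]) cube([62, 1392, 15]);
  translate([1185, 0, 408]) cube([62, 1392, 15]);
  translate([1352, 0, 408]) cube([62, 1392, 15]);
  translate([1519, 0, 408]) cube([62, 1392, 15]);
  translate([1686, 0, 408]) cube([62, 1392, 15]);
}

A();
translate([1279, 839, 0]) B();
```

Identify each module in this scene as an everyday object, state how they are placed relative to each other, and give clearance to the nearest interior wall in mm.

A is a house frame. B is a bed frame. The bed frame sits inside the house frame, centred. The clearance to the nearest interior wall is 670 mm.

Clearances: x = 1110, y = 670; minimum 670 mm.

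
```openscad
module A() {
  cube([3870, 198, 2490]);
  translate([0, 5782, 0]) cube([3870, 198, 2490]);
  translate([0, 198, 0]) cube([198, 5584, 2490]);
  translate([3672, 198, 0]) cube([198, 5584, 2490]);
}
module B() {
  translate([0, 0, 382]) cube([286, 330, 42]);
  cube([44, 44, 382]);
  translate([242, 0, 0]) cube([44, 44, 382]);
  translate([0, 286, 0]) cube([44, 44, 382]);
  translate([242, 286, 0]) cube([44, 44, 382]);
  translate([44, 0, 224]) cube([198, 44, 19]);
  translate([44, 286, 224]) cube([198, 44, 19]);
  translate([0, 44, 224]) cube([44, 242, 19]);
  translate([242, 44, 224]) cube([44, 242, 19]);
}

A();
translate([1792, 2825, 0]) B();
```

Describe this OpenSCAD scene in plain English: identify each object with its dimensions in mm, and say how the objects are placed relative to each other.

A is the wall frame of a small rectangular building: four walls, each 2490 mm tall and 198 mm thick, enclosing a footprint 3870 mm (x) by 5980 mm (y) outside-to-outside, with no floor or roof. The front and back walls (the −y and +y sides) span the full width; the two side walls fit between them.

B is a four-legged stool. The seat is a 286×330×42 mm slab whose top surface is at z = 424 mm; four square legs, each 44×44 mm in cross-section, run from the floor (z = 0) to the underside of the seat, each flush with a corner of the seat. Four stretchers, 44 mm wide and 19 mm tall, connect adjacent legs with their undersides at z = 224 mm, each running between the inner faces of the legs it joins and aligned with the legs' outer faces on the other axis.

The stool sits inside the house frame, centred.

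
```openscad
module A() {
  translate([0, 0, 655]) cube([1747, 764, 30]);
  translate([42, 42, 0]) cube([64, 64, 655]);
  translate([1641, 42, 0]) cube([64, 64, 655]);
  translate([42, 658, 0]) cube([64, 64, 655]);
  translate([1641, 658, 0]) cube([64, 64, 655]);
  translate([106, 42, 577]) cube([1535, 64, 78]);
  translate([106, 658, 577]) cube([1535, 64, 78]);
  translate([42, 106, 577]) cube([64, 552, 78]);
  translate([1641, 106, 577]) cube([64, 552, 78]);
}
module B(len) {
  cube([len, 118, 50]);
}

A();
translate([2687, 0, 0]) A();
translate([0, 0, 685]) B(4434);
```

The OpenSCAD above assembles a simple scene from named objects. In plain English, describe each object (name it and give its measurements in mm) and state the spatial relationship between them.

A is a table with a 1747×764 mm rectangular top, 30 mm thick, top surface at z = 685 mm, supported by four 64×64 mm square legs, each inset 42 mm from the nearest pair of top edges, running from the floor. Four apron rails, 64 mm thick and 78 mm tall, run between adjacent legs with their top edges flush with the underside of the top and their outer faces flush with the legs' outer faces.

B is a rectangular beam 4434 mm long (x), 118 mm deep (y), 50 mm thick (z).

The beam spans the tops of two tables placed 940 mm apart, resting at z = 685 mm.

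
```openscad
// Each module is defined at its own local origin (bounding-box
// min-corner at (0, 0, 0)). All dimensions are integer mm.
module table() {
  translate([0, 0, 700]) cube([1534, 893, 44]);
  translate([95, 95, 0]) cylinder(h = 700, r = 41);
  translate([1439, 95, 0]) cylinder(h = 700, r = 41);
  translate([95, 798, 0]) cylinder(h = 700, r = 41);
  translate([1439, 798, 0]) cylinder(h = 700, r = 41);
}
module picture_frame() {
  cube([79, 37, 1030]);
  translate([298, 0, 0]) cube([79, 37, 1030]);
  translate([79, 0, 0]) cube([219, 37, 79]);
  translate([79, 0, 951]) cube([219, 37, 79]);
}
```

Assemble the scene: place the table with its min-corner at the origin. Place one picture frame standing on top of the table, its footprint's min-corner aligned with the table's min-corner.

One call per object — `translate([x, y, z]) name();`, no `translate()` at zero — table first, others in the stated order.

table();
translate([0, 0, 744]) picture_frame();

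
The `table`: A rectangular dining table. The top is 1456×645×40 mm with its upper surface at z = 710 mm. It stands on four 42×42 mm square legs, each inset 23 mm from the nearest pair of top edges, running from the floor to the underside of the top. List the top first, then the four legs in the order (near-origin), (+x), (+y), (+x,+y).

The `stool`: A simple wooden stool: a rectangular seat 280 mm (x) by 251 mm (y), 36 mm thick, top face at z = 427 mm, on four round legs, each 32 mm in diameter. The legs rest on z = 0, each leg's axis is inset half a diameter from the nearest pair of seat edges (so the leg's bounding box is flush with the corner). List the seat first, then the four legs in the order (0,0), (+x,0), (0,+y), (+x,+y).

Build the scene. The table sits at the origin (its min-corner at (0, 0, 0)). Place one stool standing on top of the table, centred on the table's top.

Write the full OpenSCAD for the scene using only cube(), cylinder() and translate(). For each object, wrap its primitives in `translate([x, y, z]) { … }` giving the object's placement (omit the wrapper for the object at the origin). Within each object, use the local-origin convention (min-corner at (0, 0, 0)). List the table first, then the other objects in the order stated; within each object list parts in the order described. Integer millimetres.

translate([0, 0, 670]) cube([1456, 645, 40]);
translate([23, 23, 0]) cube([42, 42, 670]);
translate([1391, 23, 0]) cube([42, 42, 670]);
translate([23, 580, 0]) cube([42, 42, 670]);
translate([1391, 580, 0]) cube([42, 42, 670]);
translate([588, 197, 710]) {
  translate([0, 0, 391]) cube([280, 251, 36]);
  translate([16, 16, 0]) cylinder(h = 391, r = 16);
  translate([264, 16, 0]) cylinder(h = 391, r = 16);
  translate([16, 235, 0]) cylinder(h = 391, r = 16);
  translate([264, 235, 0]) cylinder(h = 391, r = 16);
}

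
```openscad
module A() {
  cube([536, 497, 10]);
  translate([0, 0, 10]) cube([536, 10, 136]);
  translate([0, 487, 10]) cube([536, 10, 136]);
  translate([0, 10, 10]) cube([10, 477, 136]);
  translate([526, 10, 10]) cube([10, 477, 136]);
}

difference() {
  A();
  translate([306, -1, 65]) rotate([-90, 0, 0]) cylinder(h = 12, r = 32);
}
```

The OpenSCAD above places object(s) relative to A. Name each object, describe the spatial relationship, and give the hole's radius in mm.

A is an open box. The open box has a circular hole through its front wall. The hole's radius is 32 mm.

The subtracted cylinder has r = 32 mm.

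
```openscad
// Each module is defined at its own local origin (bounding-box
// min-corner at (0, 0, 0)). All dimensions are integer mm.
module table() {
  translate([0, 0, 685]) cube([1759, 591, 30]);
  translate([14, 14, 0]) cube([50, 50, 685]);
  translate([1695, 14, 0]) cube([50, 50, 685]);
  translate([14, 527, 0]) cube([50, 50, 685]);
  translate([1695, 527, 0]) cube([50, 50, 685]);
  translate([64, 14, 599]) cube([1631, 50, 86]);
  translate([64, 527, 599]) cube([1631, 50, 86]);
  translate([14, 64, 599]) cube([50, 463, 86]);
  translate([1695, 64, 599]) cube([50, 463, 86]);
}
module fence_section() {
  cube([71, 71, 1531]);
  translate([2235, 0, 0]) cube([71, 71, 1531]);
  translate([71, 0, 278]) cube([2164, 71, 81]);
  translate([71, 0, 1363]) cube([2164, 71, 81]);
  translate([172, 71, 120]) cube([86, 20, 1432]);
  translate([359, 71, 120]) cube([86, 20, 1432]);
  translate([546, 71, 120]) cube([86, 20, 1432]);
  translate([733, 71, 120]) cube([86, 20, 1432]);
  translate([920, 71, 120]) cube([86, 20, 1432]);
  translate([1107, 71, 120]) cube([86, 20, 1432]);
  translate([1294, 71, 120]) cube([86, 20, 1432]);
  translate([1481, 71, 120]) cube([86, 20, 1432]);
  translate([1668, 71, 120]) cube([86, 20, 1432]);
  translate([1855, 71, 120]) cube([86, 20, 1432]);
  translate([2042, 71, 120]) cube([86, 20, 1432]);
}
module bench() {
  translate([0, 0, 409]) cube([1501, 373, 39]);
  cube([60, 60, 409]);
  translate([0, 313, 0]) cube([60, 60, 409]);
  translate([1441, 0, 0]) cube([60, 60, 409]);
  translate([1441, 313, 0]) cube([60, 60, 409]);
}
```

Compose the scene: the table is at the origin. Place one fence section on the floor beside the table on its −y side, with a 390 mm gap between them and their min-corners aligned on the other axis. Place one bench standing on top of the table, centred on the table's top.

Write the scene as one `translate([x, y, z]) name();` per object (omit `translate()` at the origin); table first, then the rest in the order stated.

table();
translate([0, -481, 0]) fence_section();
translate([129, 109, 715]) bench();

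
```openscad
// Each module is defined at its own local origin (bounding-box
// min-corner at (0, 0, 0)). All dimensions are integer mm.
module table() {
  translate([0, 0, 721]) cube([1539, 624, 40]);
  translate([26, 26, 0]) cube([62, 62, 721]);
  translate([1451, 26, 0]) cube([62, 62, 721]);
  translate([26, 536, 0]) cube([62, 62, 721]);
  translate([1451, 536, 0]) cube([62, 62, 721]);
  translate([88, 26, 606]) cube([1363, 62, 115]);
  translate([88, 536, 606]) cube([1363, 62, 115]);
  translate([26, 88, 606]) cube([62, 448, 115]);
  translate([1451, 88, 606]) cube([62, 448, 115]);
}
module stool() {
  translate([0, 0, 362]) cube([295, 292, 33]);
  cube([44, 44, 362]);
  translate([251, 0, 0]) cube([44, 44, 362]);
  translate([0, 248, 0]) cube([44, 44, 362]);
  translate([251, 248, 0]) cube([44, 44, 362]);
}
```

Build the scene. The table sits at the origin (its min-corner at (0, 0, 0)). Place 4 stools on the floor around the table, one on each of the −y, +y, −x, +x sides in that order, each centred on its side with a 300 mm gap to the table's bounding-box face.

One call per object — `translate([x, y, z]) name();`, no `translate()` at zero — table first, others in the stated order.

table();
translate([622, -592, 0]) stool();
translate([622, 924, 0]) stool();
translate([-595, 166, 0]) stool();
translate([1839, 166, 0]) stool();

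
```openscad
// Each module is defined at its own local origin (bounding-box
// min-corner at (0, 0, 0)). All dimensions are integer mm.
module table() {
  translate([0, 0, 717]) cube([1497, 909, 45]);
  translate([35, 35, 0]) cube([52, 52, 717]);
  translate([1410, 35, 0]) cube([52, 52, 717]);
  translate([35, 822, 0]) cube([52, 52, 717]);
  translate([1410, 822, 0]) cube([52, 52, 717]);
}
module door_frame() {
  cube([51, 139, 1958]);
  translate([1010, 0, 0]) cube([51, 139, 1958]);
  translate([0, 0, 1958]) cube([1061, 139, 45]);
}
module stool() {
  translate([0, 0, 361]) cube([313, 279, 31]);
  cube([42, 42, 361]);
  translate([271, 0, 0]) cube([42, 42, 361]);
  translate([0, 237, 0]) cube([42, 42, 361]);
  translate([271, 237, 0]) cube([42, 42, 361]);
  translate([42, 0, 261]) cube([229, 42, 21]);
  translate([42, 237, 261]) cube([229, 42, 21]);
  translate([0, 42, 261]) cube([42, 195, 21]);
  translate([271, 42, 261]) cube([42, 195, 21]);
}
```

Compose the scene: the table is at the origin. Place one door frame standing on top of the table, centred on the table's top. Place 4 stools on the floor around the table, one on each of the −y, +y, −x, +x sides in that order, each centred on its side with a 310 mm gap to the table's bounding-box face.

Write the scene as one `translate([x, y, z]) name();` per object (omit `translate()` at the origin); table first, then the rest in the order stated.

table();
translate([218, 385, 762]) door_frame();
translate([592, -589, 0]) stool();
translate([592, 1219, 0]) stool();
translate([-623, 315, 0]) stool();
translate([1807, 315, 0]) stool();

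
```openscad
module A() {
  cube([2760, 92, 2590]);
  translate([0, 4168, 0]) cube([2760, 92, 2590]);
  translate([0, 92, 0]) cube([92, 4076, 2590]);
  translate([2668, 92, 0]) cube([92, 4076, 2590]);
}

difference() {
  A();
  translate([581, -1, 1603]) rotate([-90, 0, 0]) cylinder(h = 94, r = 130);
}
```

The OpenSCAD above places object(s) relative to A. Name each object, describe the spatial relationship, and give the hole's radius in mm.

A is a house frame. The house frame has a circular hole through its front wall. The hole's radius is 130 mm.

The subtracted cylinder has r = 130 mm.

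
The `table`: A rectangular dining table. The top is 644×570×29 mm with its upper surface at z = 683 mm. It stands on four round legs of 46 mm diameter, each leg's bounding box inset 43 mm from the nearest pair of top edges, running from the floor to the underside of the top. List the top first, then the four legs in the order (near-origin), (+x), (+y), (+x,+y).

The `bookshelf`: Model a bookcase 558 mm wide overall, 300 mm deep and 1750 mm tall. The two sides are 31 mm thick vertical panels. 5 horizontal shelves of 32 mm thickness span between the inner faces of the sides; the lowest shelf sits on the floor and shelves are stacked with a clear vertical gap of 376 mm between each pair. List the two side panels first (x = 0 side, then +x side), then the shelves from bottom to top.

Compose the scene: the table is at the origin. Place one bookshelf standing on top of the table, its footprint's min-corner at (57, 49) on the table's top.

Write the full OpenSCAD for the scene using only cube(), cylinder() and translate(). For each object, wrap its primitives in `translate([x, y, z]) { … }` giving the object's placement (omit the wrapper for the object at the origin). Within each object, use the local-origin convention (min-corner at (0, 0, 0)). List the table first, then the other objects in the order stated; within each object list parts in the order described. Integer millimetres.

translate([0, 0, 654]) cube([644, 570, 29]);
translate([66, 66, 0]) cylinder(h = 654, r = 23);
translate([578, 66, 0]) cylinder(h = 654, r = 23);
translate([66, 504, 0]) cylinder(h = 654, r = 23);
translate([578, 504, 0]) cylinder(h = 654, r = 23);
translate([57, 49, 683]) {
  cube([31, 300, 1750]);
  translate([527, 0, 0]) cube([31, 300, 1750]);
  translate([31, 0, 0]) cube([496, 300, 32]);
  translate([31, 0, 408]) cube([496, 300, 32]);
  translate([31, 0, 816]) cube([496, 300, 32]);
  translate([31, 0, 1224]) cube([496, 300, 32]);
  translate([31, 0, 1632]) cube([496, 300, 32]);
}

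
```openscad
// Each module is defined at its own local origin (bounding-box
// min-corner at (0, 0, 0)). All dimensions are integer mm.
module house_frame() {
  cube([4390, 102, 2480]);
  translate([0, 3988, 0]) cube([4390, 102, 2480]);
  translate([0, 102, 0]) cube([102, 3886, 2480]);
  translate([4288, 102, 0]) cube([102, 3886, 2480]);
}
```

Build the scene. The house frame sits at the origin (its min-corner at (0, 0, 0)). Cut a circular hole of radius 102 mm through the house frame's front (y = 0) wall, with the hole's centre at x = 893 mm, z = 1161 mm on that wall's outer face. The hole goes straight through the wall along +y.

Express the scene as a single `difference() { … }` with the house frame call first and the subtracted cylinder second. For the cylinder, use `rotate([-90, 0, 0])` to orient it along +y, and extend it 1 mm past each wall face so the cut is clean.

difference() {
  house_frame();
  translate([893, -1, 1161]) rotate([-90, 0, 0]) cylinder(h = 104, r = 102);
}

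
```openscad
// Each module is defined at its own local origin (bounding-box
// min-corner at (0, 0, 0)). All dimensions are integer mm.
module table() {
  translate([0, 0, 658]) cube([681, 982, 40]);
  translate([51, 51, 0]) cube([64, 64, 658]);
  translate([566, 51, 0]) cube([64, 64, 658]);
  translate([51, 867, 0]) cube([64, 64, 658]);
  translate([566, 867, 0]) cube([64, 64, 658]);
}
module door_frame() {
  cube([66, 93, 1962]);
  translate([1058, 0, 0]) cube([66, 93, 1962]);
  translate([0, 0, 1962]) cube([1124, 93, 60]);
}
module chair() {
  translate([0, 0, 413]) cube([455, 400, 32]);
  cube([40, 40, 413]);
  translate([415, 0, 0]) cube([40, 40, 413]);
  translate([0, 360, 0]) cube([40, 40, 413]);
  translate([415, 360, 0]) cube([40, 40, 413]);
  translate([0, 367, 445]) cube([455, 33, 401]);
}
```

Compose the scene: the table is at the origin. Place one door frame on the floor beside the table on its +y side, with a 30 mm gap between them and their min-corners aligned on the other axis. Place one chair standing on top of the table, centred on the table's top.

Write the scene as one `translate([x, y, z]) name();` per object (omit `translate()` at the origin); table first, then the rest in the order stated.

table();
translate([0, 1012, 0]) door_frame();
translate([113, 291, 698]) chair();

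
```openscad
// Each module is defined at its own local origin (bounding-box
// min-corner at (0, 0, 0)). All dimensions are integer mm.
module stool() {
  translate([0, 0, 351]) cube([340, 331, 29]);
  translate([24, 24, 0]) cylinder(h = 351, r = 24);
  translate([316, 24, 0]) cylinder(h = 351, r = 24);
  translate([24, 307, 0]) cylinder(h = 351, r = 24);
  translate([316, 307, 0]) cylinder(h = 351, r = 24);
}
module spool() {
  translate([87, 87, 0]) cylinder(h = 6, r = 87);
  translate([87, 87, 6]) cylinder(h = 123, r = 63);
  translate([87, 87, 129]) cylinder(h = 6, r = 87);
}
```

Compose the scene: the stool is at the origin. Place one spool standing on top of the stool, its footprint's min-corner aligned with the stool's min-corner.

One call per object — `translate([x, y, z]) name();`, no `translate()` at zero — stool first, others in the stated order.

stool();
translate([0, 0, 380]) spool();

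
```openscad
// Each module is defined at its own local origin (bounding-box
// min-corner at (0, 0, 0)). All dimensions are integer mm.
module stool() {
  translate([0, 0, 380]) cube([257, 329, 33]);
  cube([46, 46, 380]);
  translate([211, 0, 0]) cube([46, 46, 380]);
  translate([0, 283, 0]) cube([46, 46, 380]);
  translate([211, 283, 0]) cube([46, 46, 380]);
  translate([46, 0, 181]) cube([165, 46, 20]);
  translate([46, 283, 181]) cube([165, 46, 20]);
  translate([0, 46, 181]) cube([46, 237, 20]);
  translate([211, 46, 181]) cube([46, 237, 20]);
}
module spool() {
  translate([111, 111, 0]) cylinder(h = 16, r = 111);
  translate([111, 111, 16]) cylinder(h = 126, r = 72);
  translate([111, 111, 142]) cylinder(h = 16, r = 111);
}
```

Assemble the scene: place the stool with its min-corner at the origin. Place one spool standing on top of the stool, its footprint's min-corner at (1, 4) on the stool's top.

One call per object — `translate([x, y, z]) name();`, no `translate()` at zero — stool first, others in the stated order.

stool();
translate([1, 4, 413]) spool();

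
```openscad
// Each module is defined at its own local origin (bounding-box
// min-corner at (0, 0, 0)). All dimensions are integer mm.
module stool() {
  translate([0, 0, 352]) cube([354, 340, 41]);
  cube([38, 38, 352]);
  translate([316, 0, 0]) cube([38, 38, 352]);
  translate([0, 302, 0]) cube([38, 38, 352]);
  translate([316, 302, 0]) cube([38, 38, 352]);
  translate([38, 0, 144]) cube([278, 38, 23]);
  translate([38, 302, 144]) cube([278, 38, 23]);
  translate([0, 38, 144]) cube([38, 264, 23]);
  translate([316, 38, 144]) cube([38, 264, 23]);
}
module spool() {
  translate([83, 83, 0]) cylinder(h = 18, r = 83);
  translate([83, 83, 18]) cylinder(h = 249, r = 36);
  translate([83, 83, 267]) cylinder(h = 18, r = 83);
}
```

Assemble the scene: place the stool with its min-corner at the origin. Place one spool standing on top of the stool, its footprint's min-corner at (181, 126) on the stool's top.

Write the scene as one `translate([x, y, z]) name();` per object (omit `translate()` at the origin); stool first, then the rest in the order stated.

stool();
translate([181, 126, 393]) spool();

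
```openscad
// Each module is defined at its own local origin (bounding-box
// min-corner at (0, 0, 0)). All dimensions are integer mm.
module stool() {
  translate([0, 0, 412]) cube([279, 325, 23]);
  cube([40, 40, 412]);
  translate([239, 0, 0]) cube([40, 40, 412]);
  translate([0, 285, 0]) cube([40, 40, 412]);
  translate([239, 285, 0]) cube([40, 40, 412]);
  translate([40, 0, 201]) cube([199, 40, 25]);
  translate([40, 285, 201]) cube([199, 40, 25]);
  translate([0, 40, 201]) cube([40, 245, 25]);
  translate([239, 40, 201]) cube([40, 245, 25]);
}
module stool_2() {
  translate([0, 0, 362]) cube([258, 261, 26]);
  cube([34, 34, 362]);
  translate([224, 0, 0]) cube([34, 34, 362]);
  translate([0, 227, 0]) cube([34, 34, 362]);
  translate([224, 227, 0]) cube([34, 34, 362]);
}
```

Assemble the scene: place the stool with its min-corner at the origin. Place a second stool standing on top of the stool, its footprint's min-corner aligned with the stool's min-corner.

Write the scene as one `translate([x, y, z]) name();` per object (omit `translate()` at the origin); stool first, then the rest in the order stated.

stool();
translate([0, 0, 435]) stool_2();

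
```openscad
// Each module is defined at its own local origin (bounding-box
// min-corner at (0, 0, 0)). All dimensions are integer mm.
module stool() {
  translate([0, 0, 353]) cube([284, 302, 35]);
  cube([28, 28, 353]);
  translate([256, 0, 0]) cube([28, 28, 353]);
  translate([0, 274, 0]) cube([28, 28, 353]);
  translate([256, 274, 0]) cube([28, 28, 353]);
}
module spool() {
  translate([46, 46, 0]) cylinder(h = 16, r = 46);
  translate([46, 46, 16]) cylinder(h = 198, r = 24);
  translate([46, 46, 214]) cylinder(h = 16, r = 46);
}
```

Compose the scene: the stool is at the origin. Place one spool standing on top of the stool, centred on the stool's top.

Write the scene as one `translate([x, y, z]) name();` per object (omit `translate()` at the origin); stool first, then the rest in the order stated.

stool();
translate([96, 105, 388]) spool();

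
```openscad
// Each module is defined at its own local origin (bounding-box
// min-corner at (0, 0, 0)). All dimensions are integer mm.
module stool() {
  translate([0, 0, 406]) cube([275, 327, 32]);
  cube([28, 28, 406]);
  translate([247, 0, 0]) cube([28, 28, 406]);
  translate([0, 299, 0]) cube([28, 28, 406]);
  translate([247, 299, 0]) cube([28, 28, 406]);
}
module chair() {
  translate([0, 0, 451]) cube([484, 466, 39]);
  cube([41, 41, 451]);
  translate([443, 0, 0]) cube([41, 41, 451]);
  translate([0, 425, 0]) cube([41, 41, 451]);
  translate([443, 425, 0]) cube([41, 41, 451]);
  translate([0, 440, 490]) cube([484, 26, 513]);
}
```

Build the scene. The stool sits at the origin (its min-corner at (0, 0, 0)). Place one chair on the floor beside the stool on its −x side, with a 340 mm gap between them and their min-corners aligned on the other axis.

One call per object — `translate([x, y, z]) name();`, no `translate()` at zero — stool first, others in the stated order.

stool();
translate([-824, 0, 0]) chair();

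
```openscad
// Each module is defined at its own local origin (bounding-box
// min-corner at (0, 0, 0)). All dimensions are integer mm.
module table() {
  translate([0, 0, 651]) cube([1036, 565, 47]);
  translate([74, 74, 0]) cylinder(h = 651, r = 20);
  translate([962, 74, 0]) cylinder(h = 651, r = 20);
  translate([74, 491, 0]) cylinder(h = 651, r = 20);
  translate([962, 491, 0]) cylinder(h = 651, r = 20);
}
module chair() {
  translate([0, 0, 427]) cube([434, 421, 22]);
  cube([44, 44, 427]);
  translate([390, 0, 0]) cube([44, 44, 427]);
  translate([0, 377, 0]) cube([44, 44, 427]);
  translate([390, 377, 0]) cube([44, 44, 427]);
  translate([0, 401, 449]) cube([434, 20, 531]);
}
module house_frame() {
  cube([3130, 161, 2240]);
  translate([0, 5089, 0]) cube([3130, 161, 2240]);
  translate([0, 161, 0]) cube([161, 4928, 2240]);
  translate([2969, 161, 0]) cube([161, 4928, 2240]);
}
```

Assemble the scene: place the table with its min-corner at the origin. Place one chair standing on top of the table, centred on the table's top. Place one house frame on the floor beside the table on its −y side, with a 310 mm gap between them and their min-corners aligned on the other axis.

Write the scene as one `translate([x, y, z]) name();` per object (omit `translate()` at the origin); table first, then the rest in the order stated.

table();
translate([301, 72, 698]) chair();
translate([0, -5560, 0]) house_frame();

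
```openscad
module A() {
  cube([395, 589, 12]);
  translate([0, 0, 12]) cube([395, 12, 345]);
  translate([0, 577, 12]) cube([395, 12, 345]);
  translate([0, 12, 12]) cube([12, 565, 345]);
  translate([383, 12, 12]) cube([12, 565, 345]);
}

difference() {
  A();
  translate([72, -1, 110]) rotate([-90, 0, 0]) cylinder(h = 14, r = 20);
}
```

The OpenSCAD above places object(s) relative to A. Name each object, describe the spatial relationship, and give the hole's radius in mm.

The subtracted cylinder has r = 20 mm.

A is an open box. The open box has a circular hole through its front wall. The hole's radius is 20 mm.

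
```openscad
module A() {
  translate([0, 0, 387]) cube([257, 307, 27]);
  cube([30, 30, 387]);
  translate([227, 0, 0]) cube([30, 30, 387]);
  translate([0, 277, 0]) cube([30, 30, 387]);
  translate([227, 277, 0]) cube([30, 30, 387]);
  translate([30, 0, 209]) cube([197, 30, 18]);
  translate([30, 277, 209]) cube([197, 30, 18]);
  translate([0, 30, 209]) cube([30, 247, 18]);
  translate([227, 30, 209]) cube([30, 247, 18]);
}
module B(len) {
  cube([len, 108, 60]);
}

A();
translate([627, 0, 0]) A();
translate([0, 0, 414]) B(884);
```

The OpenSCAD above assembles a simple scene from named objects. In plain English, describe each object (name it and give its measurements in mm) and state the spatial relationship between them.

A is a four-legged stool. The seat is a 257×307×27 mm slab whose top surface is at z = 414 mm; four square legs, each 30×30 mm in cross-section, run from the floor (z = 0) to the underside of the seat, each flush with a corner of the seat. Four stretchers, 30 mm wide and 18 mm tall, connect adjacent legs with their undersides at z = 209 mm, each running between the inner faces of the legs it joins and aligned with the legs' outer faces on the other axis.

B is a rectangular beam 884 mm long (x), 108 mm deep (y), 60 mm thick (z).

The beam spans the tops of two stools placed 370 mm apart, resting at z = 414 mm.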